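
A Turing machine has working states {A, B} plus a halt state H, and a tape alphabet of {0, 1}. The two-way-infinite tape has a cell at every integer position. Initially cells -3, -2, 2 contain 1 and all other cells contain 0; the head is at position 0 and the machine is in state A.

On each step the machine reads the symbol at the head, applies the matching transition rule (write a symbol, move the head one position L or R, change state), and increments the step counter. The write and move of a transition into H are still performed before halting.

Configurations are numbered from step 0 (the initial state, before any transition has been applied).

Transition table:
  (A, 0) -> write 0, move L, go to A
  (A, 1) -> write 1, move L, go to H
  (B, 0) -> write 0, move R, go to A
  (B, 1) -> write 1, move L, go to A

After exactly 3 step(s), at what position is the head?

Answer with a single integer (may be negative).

Answer: -3

Derivation:
Step 1: in state A at pos 0, read 0 -> (A,0)->write 0,move L,goto A. Now: state=A, head=-1, tape[-4..3]=01100010 (head:    ^)
Step 2: in state A at pos -1, read 0 -> (A,0)->write 0,move L,goto A. Now: state=A, head=-2, tape[-4..3]=01100010 (head:   ^)
Step 3: in state A at pos -2, read 1 -> (A,1)->write 1,move L,goto H. Now: state=H, head=-3, tape[-4..3]=01100010 (head:  ^)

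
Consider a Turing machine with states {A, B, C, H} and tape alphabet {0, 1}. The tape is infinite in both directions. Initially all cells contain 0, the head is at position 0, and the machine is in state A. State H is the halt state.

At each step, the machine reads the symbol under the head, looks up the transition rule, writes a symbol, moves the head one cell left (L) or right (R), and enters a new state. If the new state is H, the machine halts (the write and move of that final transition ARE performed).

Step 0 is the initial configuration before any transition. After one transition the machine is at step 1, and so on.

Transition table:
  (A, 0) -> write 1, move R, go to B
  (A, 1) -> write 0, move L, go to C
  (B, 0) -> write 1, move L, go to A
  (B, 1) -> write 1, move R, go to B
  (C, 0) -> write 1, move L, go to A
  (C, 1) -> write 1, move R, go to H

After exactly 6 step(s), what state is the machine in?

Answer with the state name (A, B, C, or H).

Answer: B

Derivation:
Step 1: in state A at pos 0, read 0 -> (A,0)->write 1,move R,goto B. Now: state=B, head=1, tape[-1..2]=0100 (head:   ^)
Step 2: in state B at pos 1, read 0 -> (B,0)->write 1,move L,goto A. Now: state=A, head=0, tape[-1..2]=0110 (head:  ^)
Step 3: in state A at pos 0, read 1 -> (A,1)->write 0,move L,goto C. Now: state=C, head=-1, tape[-2..2]=00010 (head:  ^)
Step 4: in state C at pos -1, read 0 -> (C,0)->write 1,move L,goto A. Now: state=A, head=-2, tape[-3..2]=001010 (head:  ^)
Step 5: in state A at pos -2, read 0 -> (A,0)->write 1,move R,goto B. Now: state=B, head=-1, tape[-3..2]=011010 (head:   ^)
Step 6: in state B at pos -1, read 1 -> (B,1)->write 1,move R,goto B. Now: state=B, head=0, tape[-3..2]=011010 (head:    ^)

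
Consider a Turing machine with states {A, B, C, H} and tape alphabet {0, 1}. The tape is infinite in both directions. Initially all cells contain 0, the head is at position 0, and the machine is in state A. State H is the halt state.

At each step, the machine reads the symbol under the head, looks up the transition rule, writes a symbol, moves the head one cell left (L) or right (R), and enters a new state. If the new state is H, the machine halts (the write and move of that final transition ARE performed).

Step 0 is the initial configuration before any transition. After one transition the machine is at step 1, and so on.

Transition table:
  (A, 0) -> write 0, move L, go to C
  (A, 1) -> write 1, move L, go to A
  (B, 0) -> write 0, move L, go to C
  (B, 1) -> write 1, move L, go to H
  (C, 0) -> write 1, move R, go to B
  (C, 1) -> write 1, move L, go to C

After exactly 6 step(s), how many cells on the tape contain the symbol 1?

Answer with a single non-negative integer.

Step 1: in state A at pos 0, read 0 -> (A,0)->write 0,move L,goto C. Now: state=C, head=-1, tape[-2..1]=0000 (head:  ^)
Step 2: in state C at pos -1, read 0 -> (C,0)->write 1,move R,goto B. Now: state=B, head=0, tape[-2..1]=0100 (head:   ^)
Step 3: in state B at pos 0, read 0 -> (B,0)->write 0,move L,goto C. Now: state=C, head=-1, tape[-2..1]=0100 (head:  ^)
Step 4: in state C at pos -1, read 1 -> (C,1)->write 1,move L,goto C. Now: state=C, head=-2, tape[-3..1]=00100 (head:  ^)
Step 5: in state C at pos -2, read 0 -> (C,0)->write 1,move R,goto B. Now: state=B, head=-1, tape[-3..1]=01100 (head:   ^)
Step 6: in state B at pos -1, read 1 -> (B,1)->write 1,move L,goto H. Now: state=H, head=-2, tape[-3..1]=01100 (head:  ^)
Cells containing 1 after step 6: {-2, -1} -> 2 cell(s)

Answer: 2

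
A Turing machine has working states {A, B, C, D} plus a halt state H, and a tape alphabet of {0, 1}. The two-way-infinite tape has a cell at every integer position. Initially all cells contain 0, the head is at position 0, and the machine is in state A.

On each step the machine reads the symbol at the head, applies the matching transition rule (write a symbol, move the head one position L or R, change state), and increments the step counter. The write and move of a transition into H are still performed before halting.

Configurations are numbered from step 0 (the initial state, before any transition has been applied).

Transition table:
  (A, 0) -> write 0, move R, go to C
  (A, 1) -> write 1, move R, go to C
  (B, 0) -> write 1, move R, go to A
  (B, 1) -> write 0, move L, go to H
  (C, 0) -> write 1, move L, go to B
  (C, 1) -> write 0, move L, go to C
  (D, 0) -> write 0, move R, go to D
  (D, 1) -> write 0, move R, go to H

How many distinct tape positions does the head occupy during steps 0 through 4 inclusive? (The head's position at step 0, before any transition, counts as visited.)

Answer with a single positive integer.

Answer: 3

Derivation:
Step 1: in state A at pos 0, read 0 -> (A,0)->write 0,move R,goto C. Now: state=C, head=1, tape[-1..2]=0000 (head:   ^)
Step 2: in state C at pos 1, read 0 -> (C,0)->write 1,move L,goto B. Now: state=B, head=0, tape[-1..2]=0010 (head:  ^)
Step 3: in state B at pos 0, read 0 -> (B,0)->write 1,move R,goto A. Now: state=A, head=1, tape[-1..2]=0110 (head:   ^)
Step 4: in state A at pos 1, read 1 -> (A,1)->write 1,move R,goto C. Now: state=C, head=2, tape[-1..3]=01100 (head:    ^)
Head positions at steps 0..4: starting at 0, distinct positions visited = {0, 1, 2} -> 3 position(s)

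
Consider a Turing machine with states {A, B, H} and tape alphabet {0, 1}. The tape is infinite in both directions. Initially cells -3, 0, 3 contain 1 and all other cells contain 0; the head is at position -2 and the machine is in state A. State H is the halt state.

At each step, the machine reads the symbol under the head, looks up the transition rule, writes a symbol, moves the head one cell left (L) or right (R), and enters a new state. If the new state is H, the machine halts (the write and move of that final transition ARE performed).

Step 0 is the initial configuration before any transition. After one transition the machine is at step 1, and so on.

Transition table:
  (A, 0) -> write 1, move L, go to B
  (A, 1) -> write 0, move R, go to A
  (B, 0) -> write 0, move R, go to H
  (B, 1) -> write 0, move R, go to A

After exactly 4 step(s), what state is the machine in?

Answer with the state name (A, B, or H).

Answer: B

Derivation:
Step 1: in state A at pos -2, read 0 -> (A,0)->write 1,move L,goto B. Now: state=B, head=-3, tape[-4..4]=011010010 (head:  ^)
Step 2: in state B at pos -3, read 1 -> (B,1)->write 0,move R,goto A. Now: state=A, head=-2, tape[-4..4]=001010010 (head:   ^)
Step 3: in state A at pos -2, read 1 -> (A,1)->write 0,move R,goto A. Now: state=A, head=-1, tape[-4..4]=000010010 (head:    ^)
Step 4: in state A at pos -1, read 0 -> (A,0)->write 1,move L,goto B. Now: state=B, head=-2, tape[-4..4]=000110010 (head:   ^)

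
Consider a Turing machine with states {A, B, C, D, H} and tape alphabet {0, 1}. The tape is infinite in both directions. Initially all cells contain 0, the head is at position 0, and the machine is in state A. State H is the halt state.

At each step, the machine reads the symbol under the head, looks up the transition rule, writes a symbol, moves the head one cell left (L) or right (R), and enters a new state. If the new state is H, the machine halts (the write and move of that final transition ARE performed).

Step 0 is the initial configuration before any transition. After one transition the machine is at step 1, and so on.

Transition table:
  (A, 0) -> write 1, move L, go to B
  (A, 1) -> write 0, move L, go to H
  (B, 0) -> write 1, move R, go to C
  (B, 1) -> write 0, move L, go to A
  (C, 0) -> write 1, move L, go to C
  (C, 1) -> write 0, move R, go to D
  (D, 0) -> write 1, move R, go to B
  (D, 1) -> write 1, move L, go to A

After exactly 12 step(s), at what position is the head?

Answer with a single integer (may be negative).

Answer: -2

Derivation:
Step 1: in state A at pos 0, read 0 -> (A,0)->write 1,move L,goto B. Now: state=B, head=-1, tape[-2..1]=0010 (head:  ^)
Step 2: in state B at pos -1, read 0 -> (B,0)->write 1,move R,goto C. Now: state=C, head=0, tape[-2..1]=0110 (head:   ^)
Step 3: in state C at pos 0, read 1 -> (C,1)->write 0,move R,goto D. Now: state=D, head=1, tape[-2..2]=01000 (head:    ^)
Step 4: in state D at pos 1, read 0 -> (D,0)->write 1,move R,goto B. Now: state=B, head=2, tape[-2..3]=010100 (head:     ^)
Step 5: in state B at pos 2, read 0 -> (B,0)->write 1,move R,goto C. Now: state=C, head=3, tape[-2..4]=0101100 (head:      ^)
Step 6: in state C at pos 3, read 0 -> (C,0)->write 1,move L,goto C. Now: state=C, head=2, tape[-2..4]=0101110 (head:     ^)
Step 7: in state C at pos 2, read 1 -> (C,1)->write 0,move R,goto D. Now: state=D, head=3, tape[-2..4]=0101010 (head:      ^)
Step 8: in state D at pos 3, read 1 -> (D,1)->write 1,move L,goto A. Now: state=A, head=2, tape[-2..4]=0101010 (head:     ^)
Step 9: in state A at pos 2, read 0 -> (A,0)->write 1,move L,goto B. Now: state=B, head=1, tape[-2..4]=0101110 (head:    ^)
Step 10: in state B at pos 1, read 1 -> (B,1)->write 0,move L,goto A. Now: state=A, head=0, tape[-2..4]=0100110 (head:   ^)
Step 11: in state A at pos 0, read 0 -> (A,0)->write 1,move L,goto B. Now: state=B, head=-1, tape[-2..4]=0110110 (head:  ^)
Step 12: in state B at pos -1, read 1 -> (B,1)->write 0,move L,goto A. Now: state=A, head=-2, tape[-3..4]=00010110 (head:  ^)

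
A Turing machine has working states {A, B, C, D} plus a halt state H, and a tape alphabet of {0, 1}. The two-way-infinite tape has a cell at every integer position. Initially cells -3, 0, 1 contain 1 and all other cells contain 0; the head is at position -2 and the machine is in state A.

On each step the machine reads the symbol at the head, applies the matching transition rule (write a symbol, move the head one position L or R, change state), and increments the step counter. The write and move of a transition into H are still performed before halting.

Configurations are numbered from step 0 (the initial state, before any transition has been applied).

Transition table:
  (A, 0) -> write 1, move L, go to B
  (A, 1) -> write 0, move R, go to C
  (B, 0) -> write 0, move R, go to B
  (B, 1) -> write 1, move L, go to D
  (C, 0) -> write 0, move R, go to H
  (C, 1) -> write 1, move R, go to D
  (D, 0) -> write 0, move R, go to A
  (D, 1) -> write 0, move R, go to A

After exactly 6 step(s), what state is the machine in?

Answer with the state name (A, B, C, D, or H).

Step 1: in state A at pos -2, read 0 -> (A,0)->write 1,move L,goto B. Now: state=B, head=-3, tape[-4..2]=0110110 (head:  ^)
Step 2: in state B at pos -3, read 1 -> (B,1)->write 1,move L,goto D. Now: state=D, head=-4, tape[-5..2]=00110110 (head:  ^)
Step 3: in state D at pos -4, read 0 -> (D,0)->write 0,move R,goto A. Now: state=A, head=-3, tape[-5..2]=00110110 (head:   ^)
Step 4: in state A at pos -3, read 1 -> (A,1)->write 0,move R,goto C. Now: state=C, head=-2, tape[-5..2]=00010110 (head:    ^)
Step 5: in state C at pos -2, read 1 -> (C,1)->write 1,move R,goto D. Now: state=D, head=-1, tape[-5..2]=00010110 (head:     ^)
Step 6: in state D at pos -1, read 0 -> (D,0)->write 0,move R,goto A. Now: state=A, head=0, tape[-5..2]=00010110 (head:      ^)

Answer: A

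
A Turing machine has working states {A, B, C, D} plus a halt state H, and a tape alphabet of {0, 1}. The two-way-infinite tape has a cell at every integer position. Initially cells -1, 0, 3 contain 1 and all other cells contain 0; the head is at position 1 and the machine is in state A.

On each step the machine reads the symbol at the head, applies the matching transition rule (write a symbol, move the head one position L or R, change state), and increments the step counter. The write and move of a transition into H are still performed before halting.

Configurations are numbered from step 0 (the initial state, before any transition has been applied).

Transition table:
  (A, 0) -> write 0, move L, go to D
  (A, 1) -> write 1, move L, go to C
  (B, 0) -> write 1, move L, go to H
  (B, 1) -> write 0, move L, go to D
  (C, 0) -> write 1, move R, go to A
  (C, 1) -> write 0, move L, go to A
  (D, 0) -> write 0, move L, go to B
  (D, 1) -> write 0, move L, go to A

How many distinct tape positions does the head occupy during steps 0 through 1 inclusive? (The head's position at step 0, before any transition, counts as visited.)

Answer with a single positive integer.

Answer: 2

Derivation:
Step 1: in state A at pos 1, read 0 -> (A,0)->write 0,move L,goto D. Now: state=D, head=0, tape[-2..4]=0110010 (head:   ^)
Head positions at steps 0..1: starting at 1, distinct positions visited = {0, 1} -> 2 position(s)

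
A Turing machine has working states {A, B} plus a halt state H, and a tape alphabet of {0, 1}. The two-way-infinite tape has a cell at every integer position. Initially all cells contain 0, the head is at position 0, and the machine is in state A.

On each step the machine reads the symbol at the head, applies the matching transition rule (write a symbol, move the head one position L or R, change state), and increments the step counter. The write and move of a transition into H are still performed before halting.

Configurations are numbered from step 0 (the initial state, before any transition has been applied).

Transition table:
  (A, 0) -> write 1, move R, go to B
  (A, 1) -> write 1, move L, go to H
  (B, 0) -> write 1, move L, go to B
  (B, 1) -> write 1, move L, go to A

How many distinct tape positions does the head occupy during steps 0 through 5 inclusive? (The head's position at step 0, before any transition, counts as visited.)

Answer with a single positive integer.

Step 1: in state A at pos 0, read 0 -> (A,0)->write 1,move R,goto B. Now: state=B, head=1, tape[-1..2]=0100 (head:   ^)
Step 2: in state B at pos 1, read 0 -> (B,0)->write 1,move L,goto B. Now: state=B, head=0, tape[-1..2]=0110 (head:  ^)
Step 3: in state B at pos 0, read 1 -> (B,1)->write 1,move L,goto A. Now: state=A, head=-1, tape[-2..2]=00110 (head:  ^)
Step 4: in state A at pos -1, read 0 -> (A,0)->write 1,move R,goto B. Now: state=B, head=0, tape[-2..2]=01110 (head:   ^)
Step 5: in state B at pos 0, read 1 -> (B,1)->write 1,move L,goto A. Now: state=A, head=-1, tape[-2..2]=01110 (head:  ^)
Head positions at steps 0..5: starting at 0, distinct positions visited = {-1, 0, 1} -> 3 position(s)

Answer: 3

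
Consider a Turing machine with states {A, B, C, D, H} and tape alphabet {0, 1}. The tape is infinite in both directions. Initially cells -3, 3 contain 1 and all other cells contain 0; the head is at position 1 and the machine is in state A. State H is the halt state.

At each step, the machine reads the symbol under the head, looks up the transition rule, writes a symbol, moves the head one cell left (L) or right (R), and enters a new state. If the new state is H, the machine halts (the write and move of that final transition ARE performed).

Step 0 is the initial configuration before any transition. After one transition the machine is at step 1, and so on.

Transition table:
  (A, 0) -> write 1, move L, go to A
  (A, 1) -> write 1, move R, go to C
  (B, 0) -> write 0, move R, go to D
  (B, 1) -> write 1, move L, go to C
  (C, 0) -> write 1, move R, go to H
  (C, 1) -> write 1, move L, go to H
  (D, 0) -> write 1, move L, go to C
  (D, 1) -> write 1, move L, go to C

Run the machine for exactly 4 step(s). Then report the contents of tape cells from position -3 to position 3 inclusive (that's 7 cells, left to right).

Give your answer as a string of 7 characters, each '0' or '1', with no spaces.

Answer: 1111101

Derivation:
Step 1: in state A at pos 1, read 0 -> (A,0)->write 1,move L,goto A. Now: state=A, head=0, tape[-4..4]=010001010 (head:     ^)
Step 2: in state A at pos 0, read 0 -> (A,0)->write 1,move L,goto A. Now: state=A, head=-1, tape[-4..4]=010011010 (head:    ^)
Step 3: in state A at pos -1, read 0 -> (A,0)->write 1,move L,goto A. Now: state=A, head=-2, tape[-4..4]=010111010 (head:   ^)
Step 4: in state A at pos -2, read 0 -> (A,0)->write 1,move L,goto A. Now: state=A, head=-3, tape[-4..4]=011111010 (head:  ^)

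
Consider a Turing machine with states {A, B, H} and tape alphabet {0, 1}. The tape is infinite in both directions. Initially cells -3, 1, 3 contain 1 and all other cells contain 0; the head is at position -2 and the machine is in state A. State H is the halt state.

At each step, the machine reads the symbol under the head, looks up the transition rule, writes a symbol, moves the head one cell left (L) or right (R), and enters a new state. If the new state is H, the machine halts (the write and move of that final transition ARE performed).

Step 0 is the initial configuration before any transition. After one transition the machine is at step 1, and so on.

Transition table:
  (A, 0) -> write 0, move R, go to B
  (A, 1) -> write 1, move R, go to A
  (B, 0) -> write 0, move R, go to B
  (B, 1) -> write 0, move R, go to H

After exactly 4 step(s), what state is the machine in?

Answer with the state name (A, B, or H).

Step 1: in state A at pos -2, read 0 -> (A,0)->write 0,move R,goto B. Now: state=B, head=-1, tape[-4..4]=010001010 (head:    ^)
Step 2: in state B at pos -1, read 0 -> (B,0)->write 0,move R,goto B. Now: state=B, head=0, tape[-4..4]=010001010 (head:     ^)
Step 3: in state B at pos 0, read 0 -> (B,0)->write 0,move R,goto B. Now: state=B, head=1, tape[-4..4]=010001010 (head:      ^)
Step 4: in state B at pos 1, read 1 -> (B,1)->write 0,move R,goto H. Now: state=H, head=2, tape[-4..4]=010000010 (head:       ^)

Answer: H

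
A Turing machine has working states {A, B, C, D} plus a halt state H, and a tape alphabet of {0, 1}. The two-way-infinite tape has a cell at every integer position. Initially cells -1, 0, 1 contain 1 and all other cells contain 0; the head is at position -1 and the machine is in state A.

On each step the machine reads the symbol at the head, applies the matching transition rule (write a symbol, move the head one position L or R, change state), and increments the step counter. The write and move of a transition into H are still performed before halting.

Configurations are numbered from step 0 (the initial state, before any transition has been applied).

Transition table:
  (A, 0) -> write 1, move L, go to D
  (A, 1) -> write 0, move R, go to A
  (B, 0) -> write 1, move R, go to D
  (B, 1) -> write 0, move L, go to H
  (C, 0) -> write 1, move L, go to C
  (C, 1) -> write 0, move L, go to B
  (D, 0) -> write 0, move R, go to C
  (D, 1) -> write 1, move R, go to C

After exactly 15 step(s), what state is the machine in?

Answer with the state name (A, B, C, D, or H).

Step 1: in state A at pos -1, read 1 -> (A,1)->write 0,move R,goto A. Now: state=A, head=0, tape[-2..2]=00110 (head:   ^)
Step 2: in state A at pos 0, read 1 -> (A,1)->write 0,move R,goto A. Now: state=A, head=1, tape[-2..2]=00010 (head:    ^)
Step 3: in state A at pos 1, read 1 -> (A,1)->write 0,move R,goto A. Now: state=A, head=2, tape[-2..3]=000000 (head:     ^)
Step 4: in state A at pos 2, read 0 -> (A,0)->write 1,move L,goto D. Now: state=D, head=1, tape[-2..3]=000010 (head:    ^)
Step 5: in state D at pos 1, read 0 -> (D,0)->write 0,move R,goto C. Now: state=C, head=2, tape[-2..3]=000010 (head:     ^)
Step 6: in state C at pos 2, read 1 -> (C,1)->write 0,move L,goto B. Now: state=B, head=1, tape[-2..3]=000000 (head:    ^)
Step 7: in state B at pos 1, read 0 -> (B,0)->write 1,move R,goto D. Now: state=D, head=2, tape[-2..3]=000100 (head:     ^)
Step 8: in state D at pos 2, read 0 -> (D,0)->write 0,move R,goto C. Now: state=C, head=3, tape[-2..4]=0001000 (head:      ^)
Step 9: in state C at pos 3, read 0 -> (C,0)->write 1,move L,goto C. Now: state=C, head=2, tape[-2..4]=0001010 (head:     ^)
Step 10: in state C at pos 2, read 0 -> (C,0)->write 1,move L,goto C. Now: state=C, head=1, tape[-2..4]=0001110 (head:    ^)
Step 11: in state C at pos 1, read 1 -> (C,1)->write 0,move L,goto B. Now: state=B, head=0, tape[-2..4]=0000110 (head:   ^)
Step 12: in state B at pos 0, read 0 -> (B,0)->write 1,move R,goto D. Now: state=D, head=1, tape[-2..4]=0010110 (head:    ^)
Step 13: in state D at pos 1, read 0 -> (D,0)->write 0,move R,goto C. Now: state=C, head=2, tape[-2..4]=0010110 (head:     ^)
Step 14: in state C at pos 2, read 1 -> (C,1)->write 0,move L,goto B. Now: state=B, head=1, tape[-2..4]=0010010 (head:    ^)
Step 15: in state B at pos 1, read 0 -> (B,0)->write 1,move R,goto D. Now: state=D, head=2, tape[-2..4]=0011010 (head:     ^)

Answer: D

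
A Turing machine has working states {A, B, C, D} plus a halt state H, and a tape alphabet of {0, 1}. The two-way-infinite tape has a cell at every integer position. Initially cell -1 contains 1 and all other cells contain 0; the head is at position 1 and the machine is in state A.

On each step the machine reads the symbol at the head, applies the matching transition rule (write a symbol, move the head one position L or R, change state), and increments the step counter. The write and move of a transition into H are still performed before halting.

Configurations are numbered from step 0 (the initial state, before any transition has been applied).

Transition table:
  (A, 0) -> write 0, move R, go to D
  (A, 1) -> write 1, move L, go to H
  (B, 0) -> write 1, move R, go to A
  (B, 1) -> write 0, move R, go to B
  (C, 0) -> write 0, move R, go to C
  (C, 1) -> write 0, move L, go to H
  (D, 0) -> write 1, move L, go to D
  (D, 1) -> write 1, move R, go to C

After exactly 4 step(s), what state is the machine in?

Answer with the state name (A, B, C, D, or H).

Step 1: in state A at pos 1, read 0 -> (A,0)->write 0,move R,goto D. Now: state=D, head=2, tape[-2..3]=010000 (head:     ^)
Step 2: in state D at pos 2, read 0 -> (D,0)->write 1,move L,goto D. Now: state=D, head=1, tape[-2..3]=010010 (head:    ^)
Step 3: in state D at pos 1, read 0 -> (D,0)->write 1,move L,goto D. Now: state=D, head=0, tape[-2..3]=010110 (head:   ^)
Step 4: in state D at pos 0, read 0 -> (D,0)->write 1,move L,goto D. Now: state=D, head=-1, tape[-2..3]=011110 (head:  ^)

Answer: D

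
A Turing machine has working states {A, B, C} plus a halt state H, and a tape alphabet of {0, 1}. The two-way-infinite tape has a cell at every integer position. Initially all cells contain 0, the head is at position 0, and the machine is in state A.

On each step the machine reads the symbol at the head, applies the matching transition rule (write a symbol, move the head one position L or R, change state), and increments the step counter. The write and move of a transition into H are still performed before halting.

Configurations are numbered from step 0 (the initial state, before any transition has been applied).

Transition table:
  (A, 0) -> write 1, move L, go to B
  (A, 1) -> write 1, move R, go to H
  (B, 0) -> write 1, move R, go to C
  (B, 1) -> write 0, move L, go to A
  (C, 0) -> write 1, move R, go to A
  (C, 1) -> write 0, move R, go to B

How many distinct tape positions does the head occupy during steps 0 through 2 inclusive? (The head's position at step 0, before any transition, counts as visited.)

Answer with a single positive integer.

Answer: 2

Derivation:
Step 1: in state A at pos 0, read 0 -> (A,0)->write 1,move L,goto B. Now: state=B, head=-1, tape[-2..1]=0010 (head:  ^)
Step 2: in state B at pos -1, read 0 -> (B,0)->write 1,move R,goto C. Now: state=C, head=0, tape[-2..1]=0110 (head:   ^)
Head positions at steps 0..2: starting at 0, distinct positions visited = {-1, 0} -> 2 position(s)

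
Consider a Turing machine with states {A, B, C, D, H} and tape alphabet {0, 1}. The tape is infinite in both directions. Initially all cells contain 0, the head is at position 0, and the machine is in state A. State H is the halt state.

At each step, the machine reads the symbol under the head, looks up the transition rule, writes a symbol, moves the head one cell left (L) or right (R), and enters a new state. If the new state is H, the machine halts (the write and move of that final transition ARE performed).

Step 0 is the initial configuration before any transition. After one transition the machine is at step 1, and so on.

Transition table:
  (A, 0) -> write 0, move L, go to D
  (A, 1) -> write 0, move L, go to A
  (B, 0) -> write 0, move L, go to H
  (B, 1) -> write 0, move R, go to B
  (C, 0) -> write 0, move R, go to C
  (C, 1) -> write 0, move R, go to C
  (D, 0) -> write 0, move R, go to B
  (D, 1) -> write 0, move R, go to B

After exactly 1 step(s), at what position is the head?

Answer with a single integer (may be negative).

Step 1: in state A at pos 0, read 0 -> (A,0)->write 0,move L,goto D. Now: state=D, head=-1, tape[-2..1]=0000 (head:  ^)

Answer: -1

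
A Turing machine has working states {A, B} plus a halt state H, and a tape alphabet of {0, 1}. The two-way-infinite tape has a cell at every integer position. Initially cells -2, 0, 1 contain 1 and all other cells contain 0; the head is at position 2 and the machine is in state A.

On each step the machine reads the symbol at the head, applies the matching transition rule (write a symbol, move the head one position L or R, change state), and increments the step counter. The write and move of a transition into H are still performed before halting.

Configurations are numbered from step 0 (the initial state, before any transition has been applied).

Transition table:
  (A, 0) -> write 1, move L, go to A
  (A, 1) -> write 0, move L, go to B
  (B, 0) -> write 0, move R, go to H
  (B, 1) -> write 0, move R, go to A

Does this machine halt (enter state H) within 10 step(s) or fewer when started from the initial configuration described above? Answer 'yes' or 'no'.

Step 1: in state A at pos 2, read 0 -> (A,0)->write 1,move L,goto A. Now: state=A, head=1, tape[-3..3]=0101110 (head:     ^)
Step 2: in state A at pos 1, read 1 -> (A,1)->write 0,move L,goto B. Now: state=B, head=0, tape[-3..3]=0101010 (head:    ^)
Step 3: in state B at pos 0, read 1 -> (B,1)->write 0,move R,goto A. Now: state=A, head=1, tape[-3..3]=0100010 (head:     ^)
Step 4: in state A at pos 1, read 0 -> (A,0)->write 1,move L,goto A. Now: state=A, head=0, tape[-3..3]=0100110 (head:    ^)
Step 5: in state A at pos 0, read 0 -> (A,0)->write 1,move L,goto A. Now: state=A, head=-1, tape[-3..3]=0101110 (head:   ^)
Step 6: in state A at pos -1, read 0 -> (A,0)->write 1,move L,goto A. Now: state=A, head=-2, tape[-3..3]=0111110 (head:  ^)
Step 7: in state A at pos -2, read 1 -> (A,1)->write 0,move L,goto B. Now: state=B, head=-3, tape[-4..3]=00011110 (head:  ^)
Step 8: in state B at pos -3, read 0 -> (B,0)->write 0,move R,goto H. Now: state=H, head=-2, tape[-4..3]=00011110 (head:   ^)
State H reached at step 8; 8 <= 10 -> yes

Answer: yes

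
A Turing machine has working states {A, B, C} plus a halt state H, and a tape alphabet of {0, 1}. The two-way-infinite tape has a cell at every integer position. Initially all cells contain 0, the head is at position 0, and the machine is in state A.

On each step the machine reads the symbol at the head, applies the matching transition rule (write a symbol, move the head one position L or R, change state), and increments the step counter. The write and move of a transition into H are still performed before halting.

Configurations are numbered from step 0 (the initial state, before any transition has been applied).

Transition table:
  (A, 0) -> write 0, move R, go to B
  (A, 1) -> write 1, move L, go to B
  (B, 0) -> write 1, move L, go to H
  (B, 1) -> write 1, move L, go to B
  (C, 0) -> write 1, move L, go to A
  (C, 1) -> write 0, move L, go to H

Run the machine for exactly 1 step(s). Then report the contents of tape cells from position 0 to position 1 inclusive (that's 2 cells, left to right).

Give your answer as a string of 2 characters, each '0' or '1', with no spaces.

Step 1: in state A at pos 0, read 0 -> (A,0)->write 0,move R,goto B. Now: state=B, head=1, tape[-1..2]=0000 (head:   ^)

Answer: 00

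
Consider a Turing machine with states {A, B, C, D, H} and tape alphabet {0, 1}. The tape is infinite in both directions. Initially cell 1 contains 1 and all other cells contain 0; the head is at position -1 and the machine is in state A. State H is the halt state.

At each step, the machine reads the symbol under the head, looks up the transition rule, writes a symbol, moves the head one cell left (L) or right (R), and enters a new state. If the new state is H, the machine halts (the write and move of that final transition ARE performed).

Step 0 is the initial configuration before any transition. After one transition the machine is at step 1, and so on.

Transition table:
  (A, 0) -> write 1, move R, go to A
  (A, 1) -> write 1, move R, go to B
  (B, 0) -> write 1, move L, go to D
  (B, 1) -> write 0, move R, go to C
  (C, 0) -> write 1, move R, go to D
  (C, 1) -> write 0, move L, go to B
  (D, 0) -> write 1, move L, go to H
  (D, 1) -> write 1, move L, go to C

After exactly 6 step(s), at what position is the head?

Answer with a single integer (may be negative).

Step 1: in state A at pos -1, read 0 -> (A,0)->write 1,move R,goto A. Now: state=A, head=0, tape[-2..2]=01010 (head:   ^)
Step 2: in state A at pos 0, read 0 -> (A,0)->write 1,move R,goto A. Now: state=A, head=1, tape[-2..2]=01110 (head:    ^)
Step 3: in state A at pos 1, read 1 -> (A,1)->write 1,move R,goto B. Now: state=B, head=2, tape[-2..3]=011100 (head:     ^)
Step 4: in state B at pos 2, read 0 -> (B,0)->write 1,move L,goto D. Now: state=D, head=1, tape[-2..3]=011110 (head:    ^)
Step 5: in state D at pos 1, read 1 -> (D,1)->write 1,move L,goto C. Now: state=C, head=0, tape[-2..3]=011110 (head:   ^)
Step 6: in state C at pos 0, read 1 -> (C,1)->write 0,move L,goto B. Now: state=B, head=-1, tape[-2..3]=010110 (head:  ^)

Answer: -1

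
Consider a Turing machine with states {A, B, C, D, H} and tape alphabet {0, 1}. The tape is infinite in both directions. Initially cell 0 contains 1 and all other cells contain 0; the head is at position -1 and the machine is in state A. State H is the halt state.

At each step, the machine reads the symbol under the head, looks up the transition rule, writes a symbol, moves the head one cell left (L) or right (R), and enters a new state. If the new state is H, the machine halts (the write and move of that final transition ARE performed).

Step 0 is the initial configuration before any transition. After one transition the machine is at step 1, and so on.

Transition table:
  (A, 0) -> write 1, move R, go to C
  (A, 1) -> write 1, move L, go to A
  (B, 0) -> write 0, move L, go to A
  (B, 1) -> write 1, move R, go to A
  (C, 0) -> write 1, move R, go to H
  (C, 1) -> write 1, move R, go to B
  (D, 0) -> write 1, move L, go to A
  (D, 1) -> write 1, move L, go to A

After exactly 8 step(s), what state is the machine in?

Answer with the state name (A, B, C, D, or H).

Step 1: in state A at pos -1, read 0 -> (A,0)->write 1,move R,goto C. Now: state=C, head=0, tape[-2..1]=0110 (head:   ^)
Step 2: in state C at pos 0, read 1 -> (C,1)->write 1,move R,goto B. Now: state=B, head=1, tape[-2..2]=01100 (head:    ^)
Step 3: in state B at pos 1, read 0 -> (B,0)->write 0,move L,goto A. Now: state=A, head=0, tape[-2..2]=01100 (head:   ^)
Step 4: in state A at pos 0, read 1 -> (A,1)->write 1,move L,goto A. Now: state=A, head=-1, tape[-2..2]=01100 (head:  ^)
Step 5: in state A at pos -1, read 1 -> (A,1)->write 1,move L,goto A. Now: state=A, head=-2, tape[-3..2]=001100 (head:  ^)
Step 6: in state A at pos -2, read 0 -> (A,0)->write 1,move R,goto C. Now: state=C, head=-1, tape[-3..2]=011100 (head:   ^)
Step 7: in state C at pos -1, read 1 -> (C,1)->write 1,move R,goto B. Now: state=B, head=0, tape[-3..2]=011100 (head:    ^)
Step 8: in state B at pos 0, read 1 -> (B,1)->write 1,move R,goto A. Now: state=A, head=1, tape[-3..2]=011100 (head:     ^)

Answer: A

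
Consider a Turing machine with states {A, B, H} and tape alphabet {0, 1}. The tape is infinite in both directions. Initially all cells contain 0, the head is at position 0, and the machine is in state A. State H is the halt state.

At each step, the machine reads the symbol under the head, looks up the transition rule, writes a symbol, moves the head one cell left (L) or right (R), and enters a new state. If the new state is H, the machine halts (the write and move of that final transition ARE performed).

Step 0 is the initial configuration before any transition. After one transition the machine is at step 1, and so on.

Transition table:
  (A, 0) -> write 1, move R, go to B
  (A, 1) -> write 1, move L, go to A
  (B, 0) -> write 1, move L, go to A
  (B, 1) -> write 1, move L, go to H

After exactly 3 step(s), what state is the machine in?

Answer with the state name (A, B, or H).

Step 1: in state A at pos 0, read 0 -> (A,0)->write 1,move R,goto B. Now: state=B, head=1, tape[-1..2]=0100 (head:   ^)
Step 2: in state B at pos 1, read 0 -> (B,0)->write 1,move L,goto A. Now: state=A, head=0, tape[-1..2]=0110 (head:  ^)
Step 3: in state A at pos 0, read 1 -> (A,1)->write 1,move L,goto A. Now: state=A, head=-1, tape[-2..2]=00110 (head:  ^)

Answer: A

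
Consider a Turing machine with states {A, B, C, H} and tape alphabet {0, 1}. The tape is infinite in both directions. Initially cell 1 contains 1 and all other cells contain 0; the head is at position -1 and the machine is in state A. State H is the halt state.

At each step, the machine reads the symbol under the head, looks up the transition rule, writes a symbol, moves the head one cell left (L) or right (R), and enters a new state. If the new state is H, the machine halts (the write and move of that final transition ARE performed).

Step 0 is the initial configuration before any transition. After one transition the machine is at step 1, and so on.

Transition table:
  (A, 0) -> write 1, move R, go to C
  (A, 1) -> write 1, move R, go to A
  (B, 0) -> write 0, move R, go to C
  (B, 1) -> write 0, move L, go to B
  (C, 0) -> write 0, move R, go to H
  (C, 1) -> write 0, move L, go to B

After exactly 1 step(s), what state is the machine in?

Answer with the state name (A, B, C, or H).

Answer: C

Derivation:
Step 1: in state A at pos -1, read 0 -> (A,0)->write 1,move R,goto C. Now: state=C, head=0, tape[-2..2]=01010 (head:   ^)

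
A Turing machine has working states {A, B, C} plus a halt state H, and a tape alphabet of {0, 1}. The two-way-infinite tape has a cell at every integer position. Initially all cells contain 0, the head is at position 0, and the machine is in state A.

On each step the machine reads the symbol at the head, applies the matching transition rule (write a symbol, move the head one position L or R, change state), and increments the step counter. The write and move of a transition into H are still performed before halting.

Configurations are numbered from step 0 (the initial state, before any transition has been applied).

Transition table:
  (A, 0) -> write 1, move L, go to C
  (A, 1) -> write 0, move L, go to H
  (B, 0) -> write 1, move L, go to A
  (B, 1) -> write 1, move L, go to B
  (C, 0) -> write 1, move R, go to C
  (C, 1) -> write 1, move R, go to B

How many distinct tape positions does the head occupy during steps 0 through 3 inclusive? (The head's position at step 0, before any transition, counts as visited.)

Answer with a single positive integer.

Step 1: in state A at pos 0, read 0 -> (A,0)->write 1,move L,goto C. Now: state=C, head=-1, tape[-2..1]=0010 (head:  ^)
Step 2: in state C at pos -1, read 0 -> (C,0)->write 1,move R,goto C. Now: state=C, head=0, tape[-2..1]=0110 (head:   ^)
Step 3: in state C at pos 0, read 1 -> (C,1)->write 1,move R,goto B. Now: state=B, head=1, tape[-2..2]=01100 (head:    ^)
Head positions at steps 0..3: starting at 0, distinct positions visited = {-1, 0, 1} -> 3 position(s)

Answer: 3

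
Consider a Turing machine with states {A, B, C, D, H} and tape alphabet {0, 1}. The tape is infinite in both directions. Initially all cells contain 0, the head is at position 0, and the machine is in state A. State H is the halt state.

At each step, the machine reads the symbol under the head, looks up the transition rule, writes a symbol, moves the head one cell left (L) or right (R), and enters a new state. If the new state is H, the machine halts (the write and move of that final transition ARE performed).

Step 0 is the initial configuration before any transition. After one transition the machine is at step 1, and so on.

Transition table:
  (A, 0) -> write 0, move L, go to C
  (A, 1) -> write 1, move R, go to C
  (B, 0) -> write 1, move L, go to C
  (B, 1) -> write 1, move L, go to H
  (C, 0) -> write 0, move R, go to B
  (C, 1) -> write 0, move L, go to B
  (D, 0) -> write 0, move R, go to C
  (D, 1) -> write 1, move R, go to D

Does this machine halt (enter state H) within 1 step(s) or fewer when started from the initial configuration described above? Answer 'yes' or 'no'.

Answer: no

Derivation:
Step 1: in state A at pos 0, read 0 -> (A,0)->write 0,move L,goto C. Now: state=C, head=-1, tape[-2..1]=0000 (head:  ^)
After 1 step(s): state = C (not H) -> not halted within 1 -> no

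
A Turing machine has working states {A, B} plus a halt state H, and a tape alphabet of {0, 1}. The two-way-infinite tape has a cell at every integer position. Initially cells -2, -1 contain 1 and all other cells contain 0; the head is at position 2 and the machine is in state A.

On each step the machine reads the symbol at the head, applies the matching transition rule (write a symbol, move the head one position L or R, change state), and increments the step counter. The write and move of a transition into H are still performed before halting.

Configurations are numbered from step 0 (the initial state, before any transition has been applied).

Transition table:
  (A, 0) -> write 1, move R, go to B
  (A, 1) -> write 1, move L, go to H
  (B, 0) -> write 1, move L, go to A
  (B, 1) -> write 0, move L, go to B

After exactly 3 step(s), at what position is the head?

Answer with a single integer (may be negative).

Step 1: in state A at pos 2, read 0 -> (A,0)->write 1,move R,goto B. Now: state=B, head=3, tape[-3..4]=01100100 (head:       ^)
Step 2: in state B at pos 3, read 0 -> (B,0)->write 1,move L,goto A. Now: state=A, head=2, tape[-3..4]=01100110 (head:      ^)
Step 3: in state A at pos 2, read 1 -> (A,1)->write 1,move L,goto H. Now: state=H, head=1, tape[-3..4]=01100110 (head:     ^)

Answer: 1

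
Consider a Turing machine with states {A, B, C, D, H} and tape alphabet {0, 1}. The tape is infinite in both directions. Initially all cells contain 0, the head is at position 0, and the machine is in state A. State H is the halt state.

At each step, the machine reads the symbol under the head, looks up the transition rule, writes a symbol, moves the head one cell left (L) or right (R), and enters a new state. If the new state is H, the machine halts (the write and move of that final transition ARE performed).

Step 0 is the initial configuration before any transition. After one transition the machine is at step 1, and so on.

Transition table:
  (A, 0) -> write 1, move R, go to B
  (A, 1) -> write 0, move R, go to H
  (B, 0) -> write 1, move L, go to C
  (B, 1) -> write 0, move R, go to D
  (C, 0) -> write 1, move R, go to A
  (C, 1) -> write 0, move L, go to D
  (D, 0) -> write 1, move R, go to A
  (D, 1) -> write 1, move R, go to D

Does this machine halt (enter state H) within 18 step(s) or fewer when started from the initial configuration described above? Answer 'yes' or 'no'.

Step 1: in state A at pos 0, read 0 -> (A,0)->write 1,move R,goto B. Now: state=B, head=1, tape[-1..2]=0100 (head:   ^)
Step 2: in state B at pos 1, read 0 -> (B,0)->write 1,move L,goto C. Now: state=C, head=0, tape[-1..2]=0110 (head:  ^)
Step 3: in state C at pos 0, read 1 -> (C,1)->write 0,move L,goto D. Now: state=D, head=-1, tape[-2..2]=00010 (head:  ^)
Step 4: in state D at pos -1, read 0 -> (D,0)->write 1,move R,goto A. Now: state=A, head=0, tape[-2..2]=01010 (head:   ^)
Step 5: in state A at pos 0, read 0 -> (A,0)->write 1,move R,goto B. Now: state=B, head=1, tape[-2..2]=01110 (head:    ^)
Step 6: in state B at pos 1, read 1 -> (B,1)->write 0,move R,goto D. Now: state=D, head=2, tape[-2..3]=011000 (head:     ^)
Step 7: in state D at pos 2, read 0 -> (D,0)->write 1,move R,goto A. Now: state=A, head=3, tape[-2..4]=0110100 (head:      ^)
Step 8: in state A at pos 3, read 0 -> (A,0)->write 1,move R,goto B. Now: state=B, head=4, tape[-2..5]=01101100 (head:       ^)
Step 9: in state B at pos 4, read 0 -> (B,0)->write 1,move L,goto C. Now: state=C, head=3, tape[-2..5]=01101110 (head:      ^)
Step 10: in state C at pos 3, read 1 -> (C,1)->write 0,move L,goto D. Now: state=D, head=2, tape[-2..5]=01101010 (head:     ^)
Step 11: in state D at pos 2, read 1 -> (D,1)->write 1,move R,goto D. Now: state=D, head=3, tape[-2..5]=01101010 (head:      ^)
Step 12: in state D at pos 3, read 0 -> (D,0)->write 1,move R,goto A. Now: state=A, head=4, tape[-2..5]=01101110 (head:       ^)
Step 13: in state A at pos 4, read 1 -> (A,1)->write 0,move R,goto H. Now: state=H, head=5, tape[-2..6]=011011000 (head:        ^)
State H reached at step 13; 13 <= 18 -> yes

Answer: yes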